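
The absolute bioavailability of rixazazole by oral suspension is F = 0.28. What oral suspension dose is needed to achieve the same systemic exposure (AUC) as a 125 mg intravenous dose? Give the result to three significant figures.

D_oral = 446 mg

For equal systemic exposure: F × D_ev = D_iv
D_ev = D_iv / F = 125 / 0.28 = 446.429 mg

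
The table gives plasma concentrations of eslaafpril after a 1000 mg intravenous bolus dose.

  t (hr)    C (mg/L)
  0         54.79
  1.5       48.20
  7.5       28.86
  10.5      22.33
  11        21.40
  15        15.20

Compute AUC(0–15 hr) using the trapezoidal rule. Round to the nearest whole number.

Trapezoidal AUC_0→15:
  [0→1.5]: (54.79+48.20)/2 × 1.5 = 77.2425
  [1.5→7.5]: (48.20+28.86)/2 × 6 = 231.18
  [7.5→10.5]: (28.86+22.33)/2 × 3 = 76.785
  [10.5→11]: (22.33+21.40)/2 × 0.5 = 10.9325
  [11→15]: (21.40+15.20)/2 × 4 = 73.2
  Sum = 469.34 mg/L·hr

AUC = 469 mg/L·hr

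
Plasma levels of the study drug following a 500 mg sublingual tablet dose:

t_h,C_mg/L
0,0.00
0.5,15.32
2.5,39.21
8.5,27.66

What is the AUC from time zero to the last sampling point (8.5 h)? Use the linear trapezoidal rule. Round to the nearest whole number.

AUC = 259 mg/L·h

Trapezoidal AUC_0→8.5:
  [0→0.5]: (0.00+15.32)/2 × 0.5 = 3.83
  [0.5→2.5]: (15.32+39.21)/2 × 2 = 54.53
  [2.5→8.5]: (39.21+27.66)/2 × 6 = 200.61
  Sum = 258.97 mg/L·h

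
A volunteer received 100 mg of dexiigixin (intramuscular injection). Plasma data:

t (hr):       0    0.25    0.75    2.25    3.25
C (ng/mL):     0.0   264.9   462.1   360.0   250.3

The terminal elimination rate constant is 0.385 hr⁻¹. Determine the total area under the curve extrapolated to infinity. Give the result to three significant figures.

Trapezoidal AUC_0→3.25:
  [0→0.25]: (0.0+264.9)/2 × 0.25 = 33.1125
  [0.25→0.75]: (264.9+462.1)/2 × 0.5 = 181.75
  [0.75→2.25]: (462.1+360.0)/2 × 1.5 = 616.575
  [2.25→3.25]: (360.0+250.3)/2 × 1 = 305.15
  Sum = 1136.5875 ng/mL·hr
Extrapolated tail: C_last / k_e = 250.3 / 0.385 = 650.130
AUC_0→∞ = 1136.5875 + 650.130 = 1786.7175 ng/mL·hr

AUC = 1790 ng/mL·hr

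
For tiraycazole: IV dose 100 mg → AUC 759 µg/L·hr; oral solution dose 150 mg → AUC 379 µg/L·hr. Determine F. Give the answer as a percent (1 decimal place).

F = 33.3%

F = (AUC_ev / D_ev) / (AUC_iv / D_iv)
  = (379/150) / (759/100)
  = 2.52667 / 7.59 = 0.3329
  = 33.29%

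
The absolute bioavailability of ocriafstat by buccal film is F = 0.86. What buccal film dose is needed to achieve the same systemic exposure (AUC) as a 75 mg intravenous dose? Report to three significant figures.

D_buccal = 87.2 mg

For equal systemic exposure: F × D_ev = D_iv
D_ev = D_iv / F = 75 / 0.86 = 87.2093 mg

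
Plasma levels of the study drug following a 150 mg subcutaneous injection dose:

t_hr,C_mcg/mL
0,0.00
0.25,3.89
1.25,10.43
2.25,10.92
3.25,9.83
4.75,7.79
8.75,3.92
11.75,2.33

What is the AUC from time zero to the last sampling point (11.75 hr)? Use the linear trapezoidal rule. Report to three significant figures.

AUC = 74.7 mcg/mL·hr

Trapezoidal AUC_0→11.75:
  [0→0.25]: (0.00+3.89)/2 × 0.25 = 0.48625
  [0.25→1.25]: (3.89+10.43)/2 × 1 = 7.16
  [1.25→2.25]: (10.43+10.92)/2 × 1 = 10.675
  [2.25→3.25]: (10.92+9.83)/2 × 1 = 10.375
  [3.25→4.75]: (9.83+7.79)/2 × 1.5 = 13.215
  [4.75→8.75]: (7.79+3.92)/2 × 4 = 23.42
  [8.75→11.75]: (3.92+2.33)/2 × 3 = 9.375
  Sum = 74.70625 mcg/mL·hr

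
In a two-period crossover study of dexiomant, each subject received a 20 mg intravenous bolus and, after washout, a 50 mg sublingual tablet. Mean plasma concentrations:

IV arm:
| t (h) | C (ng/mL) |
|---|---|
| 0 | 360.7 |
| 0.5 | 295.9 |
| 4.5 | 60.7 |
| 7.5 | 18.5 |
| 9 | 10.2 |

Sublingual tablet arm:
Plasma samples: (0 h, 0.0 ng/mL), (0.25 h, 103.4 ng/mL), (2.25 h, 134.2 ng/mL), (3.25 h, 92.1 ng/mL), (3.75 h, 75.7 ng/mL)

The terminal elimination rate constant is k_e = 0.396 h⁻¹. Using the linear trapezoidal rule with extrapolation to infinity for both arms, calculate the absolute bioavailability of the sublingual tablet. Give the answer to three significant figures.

F = 0.229

Trapezoidal AUC_0→9 (IV):
  [0→0.5]: (360.7+295.9)/2 × 0.5 = 164.15
  [0.5→4.5]: (295.9+60.7)/2 × 4 = 713.2
  [4.5→7.5]: (60.7+18.5)/2 × 3 = 118.8
  [7.5→9]: (18.5+10.2)/2 × 1.5 = 21.525
  Sum = 1017.675 ng/mL·h
IV tail: 10.2/0.396 = 25.758; AUC_iv,0→∞ = 1017.675 + 25.758 = 1043.433 ng/mL·h
Trapezoidal AUC_0→3.75 (sublingual tablet):
  [0→0.25]: (0.0+103.4)/2 × 0.25 = 12.925
  [0.25→2.25]: (103.4+134.2)/2 × 2 = 237.6
  [2.25→3.25]: (134.2+92.1)/2 × 1 = 113.15
  [3.25→3.75]: (92.1+75.7)/2 × 0.5 = 41.95
  Sum = 405.625 ng/mL·h
sublingual tablet tail: 75.7/0.396 = 191.162; AUC_ev,0→∞ = 405.625 + 191.162 = 596.787 ng/mL·h
F = (AUC_ev/D_ev)/(AUC_iv/D_iv) = (596.787/50)/(1043.433/20) = 11.93574/52.17165 = 0.2288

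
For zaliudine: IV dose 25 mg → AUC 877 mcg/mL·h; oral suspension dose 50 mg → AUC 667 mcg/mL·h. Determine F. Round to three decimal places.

F = (AUC_ev / D_ev) / (AUC_iv / D_iv)
  = (667/50) / (877/25)
  = 13.34 / 35.08 = 0.3803

F = 0.380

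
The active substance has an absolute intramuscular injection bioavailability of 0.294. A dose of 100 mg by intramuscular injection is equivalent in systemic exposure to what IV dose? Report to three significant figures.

Systemic exposure from an extravascular dose = F × D_ev, so the equivalent IV dose is F × D_ev.
D_iv = F × D_ev = 0.294 × 100 = 29.4 mg

D_iv = 29.4 mg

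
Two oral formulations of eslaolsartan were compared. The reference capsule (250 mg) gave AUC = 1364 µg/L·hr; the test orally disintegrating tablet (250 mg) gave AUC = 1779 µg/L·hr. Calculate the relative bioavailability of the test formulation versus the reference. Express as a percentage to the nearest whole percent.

F_rel = 130%

F_rel = (AUC_test/D_test) / (AUC_ref/D_ref)
      = (1779/250) / (1364/250)
      = 7.116 / 5.456 = 1.3043 = 130.43%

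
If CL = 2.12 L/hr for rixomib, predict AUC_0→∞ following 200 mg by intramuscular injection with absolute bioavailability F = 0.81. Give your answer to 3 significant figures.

AUC_0→∞ = F × Dose / CL
        = 0.81 × 200 / 2.12 = 76.4151 mg/L·hr

AUC = 76.4 mg/L·hr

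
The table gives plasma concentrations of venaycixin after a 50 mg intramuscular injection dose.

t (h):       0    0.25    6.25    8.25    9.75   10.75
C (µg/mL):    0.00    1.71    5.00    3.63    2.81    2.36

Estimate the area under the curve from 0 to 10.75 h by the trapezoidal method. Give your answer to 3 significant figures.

Trapezoidal AUC_0→10.75:
  [0→0.25]: (0.00+1.71)/2 × 0.25 = 0.21375
  [0.25→6.25]: (1.71+5.00)/2 × 6 = 20.13
  [6.25→8.25]: (5.00+3.63)/2 × 2 = 8.63
  [8.25→9.75]: (3.63+2.81)/2 × 1.5 = 4.83
  [9.75→10.75]: (2.81+2.36)/2 × 1 = 2.585
  Sum = 36.38875 µg/mL·h

AUC = 36.4 µg/mL·h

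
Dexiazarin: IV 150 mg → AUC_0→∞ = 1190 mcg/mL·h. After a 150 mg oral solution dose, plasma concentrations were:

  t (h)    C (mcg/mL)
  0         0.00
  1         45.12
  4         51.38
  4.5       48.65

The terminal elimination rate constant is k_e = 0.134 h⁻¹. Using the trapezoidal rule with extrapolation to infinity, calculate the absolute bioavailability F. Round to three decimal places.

Trapezoidal AUC_0→4.5 (oral solution):
  [0→1]: (0.00+45.12)/2 × 1 = 22.56
  [1→4]: (45.12+51.38)/2 × 3 = 144.75
  [4→4.5]: (51.38+48.65)/2 × 0.5 = 25.0075
  Sum = 192.3175 mcg/mL·h
Tail: C_last/k_e = 48.65/0.134 = 363.060
AUC_0→∞ (oral solution) = 192.3175 + 363.060 = 555.3775 mcg/mL·h
F = (AUC_ev/D_ev)/(AUC_iv/D_iv) = (555.3775/150)/(1190/150) = 3.70252/7.93333 = 0.4667

F = 0.467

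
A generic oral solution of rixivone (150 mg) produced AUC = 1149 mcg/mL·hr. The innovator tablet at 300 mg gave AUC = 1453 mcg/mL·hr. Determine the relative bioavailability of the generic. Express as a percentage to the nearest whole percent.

F_rel = (AUC_test/D_test) / (AUC_ref/D_ref)
      = (1149/150) / (1453/300)
      = 7.66 / 4.84333 = 1.5816 = 158.16%

F_rel = 158%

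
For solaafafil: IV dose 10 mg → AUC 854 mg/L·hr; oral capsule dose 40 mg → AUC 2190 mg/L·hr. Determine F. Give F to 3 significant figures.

F = 0.641

F = (AUC_ev / D_ev) / (AUC_iv / D_iv)
  = (2190/40) / (854/10)
  = 54.75 / 85.4 = 0.6411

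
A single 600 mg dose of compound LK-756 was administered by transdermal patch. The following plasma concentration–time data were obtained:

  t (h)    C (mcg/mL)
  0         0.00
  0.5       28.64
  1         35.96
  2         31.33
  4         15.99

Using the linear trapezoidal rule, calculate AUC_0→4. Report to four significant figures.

AUC = 104.3 mcg/mL·h

Trapezoidal AUC_0→4:
  [0→0.5]: (0.00+28.64)/2 × 0.5 = 7.16
  [0.5→1]: (28.64+35.96)/2 × 0.5 = 16.15
  [1→2]: (35.96+31.33)/2 × 1 = 33.645
  [2→4]: (31.33+15.99)/2 × 2 = 47.32
  Sum = 104.275 mcg/mL·h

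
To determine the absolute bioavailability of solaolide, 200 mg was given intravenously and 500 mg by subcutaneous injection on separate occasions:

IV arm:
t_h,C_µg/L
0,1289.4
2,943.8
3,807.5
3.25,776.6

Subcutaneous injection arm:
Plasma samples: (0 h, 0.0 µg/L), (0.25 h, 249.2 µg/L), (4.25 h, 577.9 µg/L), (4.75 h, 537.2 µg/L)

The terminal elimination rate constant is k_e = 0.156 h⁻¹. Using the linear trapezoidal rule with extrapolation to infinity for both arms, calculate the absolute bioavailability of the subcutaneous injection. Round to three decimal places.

Trapezoidal AUC_0→3.25 (IV):
  [0→2]: (1289.4+943.8)/2 × 2 = 2233.2
  [2→3]: (943.8+807.5)/2 × 1 = 875.65
  [3→3.25]: (807.5+776.6)/2 × 0.25 = 198.0125
  Sum = 3306.8625 µg/L·h
IV tail: 776.6/0.156 = 4978.205; AUC_iv,0→∞ = 3306.8625 + 4978.205 = 8285.0675 µg/L·h
Trapezoidal AUC_0→4.75 (subcutaneous injection):
  [0→0.25]: (0.0+249.2)/2 × 0.25 = 31.15
  [0.25→4.25]: (249.2+577.9)/2 × 4 = 1654.2
  [4.25→4.75]: (577.9+537.2)/2 × 0.5 = 278.775
  Sum = 1964.125 µg/L·h
subcutaneous injection tail: 537.2/0.156 = 3443.590; AUC_ev,0→∞ = 1964.125 + 3443.590 = 5407.715 µg/L·h
F = (AUC_ev/D_ev)/(AUC_iv/D_iv) = (5407.715/500)/(8285.0675/200) = 10.81543/41.4253 = 0.2611

F = 0.261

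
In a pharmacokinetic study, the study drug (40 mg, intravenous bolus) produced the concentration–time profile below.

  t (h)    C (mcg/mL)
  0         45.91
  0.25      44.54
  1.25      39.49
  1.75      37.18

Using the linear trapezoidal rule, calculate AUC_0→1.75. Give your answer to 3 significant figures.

AUC = 72.5 mcg/mL·h

Trapezoidal AUC_0→1.75:
  [0→0.25]: (45.91+44.54)/2 × 0.25 = 11.30625
  [0.25→1.25]: (44.54+39.49)/2 × 1 = 42.015
  [1.25→1.75]: (39.49+37.18)/2 × 0.5 = 19.1675
  Sum = 72.48875 mcg/mL·h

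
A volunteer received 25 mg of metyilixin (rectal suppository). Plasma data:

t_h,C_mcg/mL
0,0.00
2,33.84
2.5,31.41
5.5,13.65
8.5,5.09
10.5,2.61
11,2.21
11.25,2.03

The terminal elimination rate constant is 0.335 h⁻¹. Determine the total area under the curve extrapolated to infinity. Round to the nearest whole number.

AUC = 161 mcg/mL·h

Trapezoidal AUC_0→11.25:
  [0→2]: (0.00+33.84)/2 × 2 = 33.84
  [2→2.5]: (33.84+31.41)/2 × 0.5 = 16.3125
  [2.5→5.5]: (31.41+13.65)/2 × 3 = 67.59
  [5.5→8.5]: (13.65+5.09)/2 × 3 = 28.11
  [8.5→10.5]: (5.09+2.61)/2 × 2 = 7.7
  [10.5→11]: (2.61+2.21)/2 × 0.5 = 1.205
  [11→11.25]: (2.21+2.03)/2 × 0.25 = 0.53
  Sum = 155.2875 mcg/mL·h
Extrapolated tail: C_last / k_e = 2.03 / 0.335 = 6.060
AUC_0→∞ = 155.2875 + 6.060 = 161.3475 mcg/mL·h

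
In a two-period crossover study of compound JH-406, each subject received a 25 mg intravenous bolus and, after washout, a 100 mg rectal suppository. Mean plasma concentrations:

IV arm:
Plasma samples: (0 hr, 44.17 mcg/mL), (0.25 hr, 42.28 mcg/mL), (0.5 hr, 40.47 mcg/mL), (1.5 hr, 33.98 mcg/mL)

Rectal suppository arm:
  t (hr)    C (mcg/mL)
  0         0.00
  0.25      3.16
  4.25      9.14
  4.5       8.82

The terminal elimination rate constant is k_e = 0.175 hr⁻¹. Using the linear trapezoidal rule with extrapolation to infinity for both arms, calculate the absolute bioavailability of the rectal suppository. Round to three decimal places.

F = 0.077

Trapezoidal AUC_0→1.5 (IV):
  [0→0.25]: (44.17+42.28)/2 × 0.25 = 10.80625
  [0.25→0.5]: (42.28+40.47)/2 × 0.25 = 10.34375
  [0.5→1.5]: (40.47+33.98)/2 × 1 = 37.225
  Sum = 58.375 mcg/mL·hr
IV tail: 33.98/0.175 = 194.171; AUC_iv,0→∞ = 58.375 + 194.171 = 252.546 mcg/mL·hr
Trapezoidal AUC_0→4.5 (rectal suppository):
  [0→0.25]: (0.00+3.16)/2 × 0.25 = 0.395
  [0.25→4.25]: (3.16+9.14)/2 × 4 = 24.6
  [4.25→4.5]: (9.14+8.82)/2 × 0.25 = 2.245
  Sum = 27.24 mcg/mL·hr
rectal suppository tail: 8.82/0.175 = 50.400; AUC_ev,0→∞ = 27.24 + 50.400 = 77.64 mcg/mL·hr
F = (AUC_ev/D_ev)/(AUC_iv/D_iv) = (77.64/100)/(252.546/25) = 0.7764/10.10184 = 0.0769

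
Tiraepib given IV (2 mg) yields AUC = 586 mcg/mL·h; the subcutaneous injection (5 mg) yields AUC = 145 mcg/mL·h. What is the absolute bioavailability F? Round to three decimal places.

F = 0.099

F = (AUC_ev / D_ev) / (AUC_iv / D_iv)
  = (145/5) / (586/2)
  = 29 / 293 = 0.0990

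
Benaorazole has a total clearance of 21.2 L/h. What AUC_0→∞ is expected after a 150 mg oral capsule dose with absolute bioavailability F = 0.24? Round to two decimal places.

AUC = 1.70 mg/L·h

AUC_0→∞ = F × Dose / CL
        = 0.24 × 150 / 21.2 = 1.69811 mg/L·h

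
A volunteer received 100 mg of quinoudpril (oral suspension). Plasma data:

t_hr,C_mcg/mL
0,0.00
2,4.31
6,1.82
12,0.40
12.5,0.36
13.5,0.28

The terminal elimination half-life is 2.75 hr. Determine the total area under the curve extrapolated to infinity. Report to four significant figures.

AUC = 24.85 mcg/mL·hr

Trapezoidal AUC_0→13.5:
  [0→2]: (0.00+4.31)/2 × 2 = 4.31
  [2→6]: (4.31+1.82)/2 × 4 = 12.26
  [6→12]: (1.82+0.40)/2 × 6 = 6.66
  [12→12.5]: (0.40+0.36)/2 × 0.5 = 0.19
  [12.5→13.5]: (0.36+0.28)/2 × 1 = 0.32
  Sum = 23.74 mcg/mL·hr
k_e = ln2 / t½ = 0.693147 / 2.75 = 0.2521 hr^-1
Extrapolated tail: C_last / k_e = 0.28 / 0.2521 = 1.111
AUC_0→∞ = 23.74 + 1.111 = 24.851 mcg/mL·hr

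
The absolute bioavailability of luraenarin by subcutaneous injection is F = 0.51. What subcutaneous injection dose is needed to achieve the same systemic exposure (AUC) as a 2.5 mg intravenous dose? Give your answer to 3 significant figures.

For equal systemic exposure: F × D_ev = D_iv
D_ev = D_iv / F = 2.5 / 0.51 = 4.90196 mg

D_subcutaneous = 4.90 mg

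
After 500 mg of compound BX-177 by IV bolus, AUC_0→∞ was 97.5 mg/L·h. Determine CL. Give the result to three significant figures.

CL = 5.13 L/h

CL = Dose_iv / AUC_0→∞
   = 500 / 97.5 = 5.12821 L/h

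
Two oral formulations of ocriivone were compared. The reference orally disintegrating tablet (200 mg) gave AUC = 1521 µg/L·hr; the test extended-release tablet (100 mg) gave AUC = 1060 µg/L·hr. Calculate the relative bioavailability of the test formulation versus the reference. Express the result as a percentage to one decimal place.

F_rel = 139.4%

F_rel = (AUC_test/D_test) / (AUC_ref/D_ref)
      = (1060/100) / (1521/200)
      = 10.6 / 7.605 = 1.3938 = 139.38%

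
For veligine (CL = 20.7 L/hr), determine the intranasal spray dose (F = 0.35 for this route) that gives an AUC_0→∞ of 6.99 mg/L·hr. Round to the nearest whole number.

Dose = CL × AUC_0→∞ / F
     = 20.7 × 6.99 / 0.35 = 413.409 mg

Dose = 413 mg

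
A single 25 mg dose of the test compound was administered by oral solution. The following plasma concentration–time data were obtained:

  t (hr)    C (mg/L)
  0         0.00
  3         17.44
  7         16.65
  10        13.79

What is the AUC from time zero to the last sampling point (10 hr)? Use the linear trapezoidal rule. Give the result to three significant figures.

Trapezoidal AUC_0→10:
  [0→3]: (0.00+17.44)/2 × 3 = 26.16
  [3→7]: (17.44+16.65)/2 × 4 = 68.18
  [7→10]: (16.65+13.79)/2 × 3 = 45.66
  Sum = 140.0 mg/L·hr

AUC = 140 mg/L·hr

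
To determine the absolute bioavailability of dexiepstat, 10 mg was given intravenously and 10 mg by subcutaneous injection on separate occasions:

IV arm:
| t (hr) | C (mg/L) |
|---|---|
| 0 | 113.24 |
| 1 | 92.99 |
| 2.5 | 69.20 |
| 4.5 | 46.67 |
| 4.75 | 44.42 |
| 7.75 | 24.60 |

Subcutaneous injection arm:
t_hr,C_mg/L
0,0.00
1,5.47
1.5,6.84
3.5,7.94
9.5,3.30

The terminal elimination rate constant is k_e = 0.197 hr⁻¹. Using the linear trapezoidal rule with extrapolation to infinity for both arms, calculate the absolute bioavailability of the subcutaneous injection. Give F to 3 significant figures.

Trapezoidal AUC_0→7.75 (IV):
  [0→1]: (113.24+92.99)/2 × 1 = 103.115
  [1→2.5]: (92.99+69.20)/2 × 1.5 = 121.6425
  [2.5→4.5]: (69.20+46.67)/2 × 2 = 115.87
  [4.5→4.75]: (46.67+44.42)/2 × 0.25 = 11.38625
  [4.75→7.75]: (44.42+24.60)/2 × 3 = 103.53
  Sum = 455.54375 mg/L·hr
IV tail: 24.60/0.197 = 124.873; AUC_iv,0→∞ = 455.54375 + 124.873 = 580.41675 mg/L·hr
Trapezoidal AUC_0→9.5 (subcutaneous injection):
  [0→1]: (0.00+5.47)/2 × 1 = 2.735
  [1→1.5]: (5.47+6.84)/2 × 0.5 = 3.0775
  [1.5→3.5]: (6.84+7.94)/2 × 2 = 14.78
  [3.5→9.5]: (7.94+3.30)/2 × 6 = 33.72
  Sum = 54.3125 mg/L·hr
subcutaneous injection tail: 3.30/0.197 = 16.751; AUC_ev,0→∞ = 54.3125 + 16.751 = 71.0635 mg/L·hr
F = (AUC_ev/D_ev)/(AUC_iv/D_iv) = (71.0635/10)/(580.41675/10) = 7.10635/58.041675 = 0.1224

F = 0.122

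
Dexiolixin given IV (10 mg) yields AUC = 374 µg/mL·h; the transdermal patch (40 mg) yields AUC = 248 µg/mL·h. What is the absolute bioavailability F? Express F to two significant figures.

F = 0.17

F = (AUC_ev / D_ev) / (AUC_iv / D_iv)
  = (248/40) / (374/10)
  = 6.2 / 37.4 = 0.1658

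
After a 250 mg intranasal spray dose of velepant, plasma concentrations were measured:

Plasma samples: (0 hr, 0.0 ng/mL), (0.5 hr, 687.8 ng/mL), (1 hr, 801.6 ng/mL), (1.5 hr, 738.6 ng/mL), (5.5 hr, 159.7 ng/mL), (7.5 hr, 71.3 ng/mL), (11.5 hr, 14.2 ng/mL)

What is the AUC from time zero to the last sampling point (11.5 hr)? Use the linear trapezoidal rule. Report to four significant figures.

Trapezoidal AUC_0→11.5:
  [0→0.5]: (0.0+687.8)/2 × 0.5 = 171.95
  [0.5→1]: (687.8+801.6)/2 × 0.5 = 372.35
  [1→1.5]: (801.6+738.6)/2 × 0.5 = 385.05
  [1.5→5.5]: (738.6+159.7)/2 × 4 = 1796.6
  [5.5→7.5]: (159.7+71.3)/2 × 2 = 231.0
  [7.5→11.5]: (71.3+14.2)/2 × 4 = 171.0
  Sum = 3127.95 ng/mL·hr

AUC = 3128 ng/mL·hr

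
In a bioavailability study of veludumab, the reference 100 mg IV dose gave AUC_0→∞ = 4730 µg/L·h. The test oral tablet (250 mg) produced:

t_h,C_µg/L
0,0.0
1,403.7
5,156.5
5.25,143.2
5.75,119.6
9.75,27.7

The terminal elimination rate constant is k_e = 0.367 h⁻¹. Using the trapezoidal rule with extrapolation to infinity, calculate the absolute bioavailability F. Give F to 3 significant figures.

F = 0.152

Trapezoidal AUC_0→9.75 (oral tablet):
  [0→1]: (0.0+403.7)/2 × 1 = 201.85
  [1→5]: (403.7+156.5)/2 × 4 = 1120.4
  [5→5.25]: (156.5+143.2)/2 × 0.25 = 37.4625
  [5.25→5.75]: (143.2+119.6)/2 × 0.5 = 65.7
  [5.75→9.75]: (119.6+27.7)/2 × 4 = 294.6
  Sum = 1720.0125 µg/L·h
Tail: C_last/k_e = 27.7/0.367 = 75.477
AUC_0→∞ (oral tablet) = 1720.0125 + 75.477 = 1795.4895 µg/L·h
F = (AUC_ev/D_ev)/(AUC_iv/D_iv) = (1795.4895/250)/(4730/100) = 7.181958/47.3 = 0.1518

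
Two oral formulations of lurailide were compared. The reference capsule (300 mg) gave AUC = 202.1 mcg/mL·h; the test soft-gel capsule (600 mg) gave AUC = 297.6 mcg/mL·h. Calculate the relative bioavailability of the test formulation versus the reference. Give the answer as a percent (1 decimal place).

F_rel = 73.6%

F_rel = (AUC_test/D_test) / (AUC_ref/D_ref)
      = (297.6/600) / (202.1/300)
      = 0.496 / 0.673667 = 0.7363 = 73.63%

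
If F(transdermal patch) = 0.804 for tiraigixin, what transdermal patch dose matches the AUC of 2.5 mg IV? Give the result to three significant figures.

For equal systemic exposure: F × D_ev = D_iv
D_ev = D_iv / F = 2.5 / 0.804 = 3.10945 mg

D_transdermal = 3.11 mg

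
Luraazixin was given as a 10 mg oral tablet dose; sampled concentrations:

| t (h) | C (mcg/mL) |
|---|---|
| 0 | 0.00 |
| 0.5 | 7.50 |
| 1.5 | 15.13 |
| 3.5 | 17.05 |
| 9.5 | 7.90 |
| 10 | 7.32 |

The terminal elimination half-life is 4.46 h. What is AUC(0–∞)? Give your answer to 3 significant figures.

Trapezoidal AUC_0→10:
  [0→0.5]: (0.00+7.50)/2 × 0.5 = 1.875
  [0.5→1.5]: (7.50+15.13)/2 × 1 = 11.315
  [1.5→3.5]: (15.13+17.05)/2 × 2 = 32.18
  [3.5→9.5]: (17.05+7.90)/2 × 6 = 74.85
  [9.5→10]: (7.90+7.32)/2 × 0.5 = 3.805
  Sum = 124.025 mcg/mL·h
k_e = ln2 / t½ = 0.693147 / 4.46 = 0.1554 h^-1
Extrapolated tail: C_last / k_e = 7.32 / 0.1554 = 47.104
AUC_0→∞ = 124.025 + 47.104 = 171.129 mcg/mL·h

AUC = 171 mcg/mL·h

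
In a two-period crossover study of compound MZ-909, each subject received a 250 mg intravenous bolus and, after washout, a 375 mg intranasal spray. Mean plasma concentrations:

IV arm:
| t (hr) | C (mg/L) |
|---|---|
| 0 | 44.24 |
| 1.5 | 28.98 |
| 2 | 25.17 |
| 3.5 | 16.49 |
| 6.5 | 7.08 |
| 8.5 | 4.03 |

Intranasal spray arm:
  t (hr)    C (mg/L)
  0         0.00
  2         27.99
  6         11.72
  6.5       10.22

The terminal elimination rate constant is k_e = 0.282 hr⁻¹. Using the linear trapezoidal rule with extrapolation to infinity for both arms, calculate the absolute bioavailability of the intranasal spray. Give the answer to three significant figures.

Trapezoidal AUC_0→8.5 (IV):
  [0→1.5]: (44.24+28.98)/2 × 1.5 = 54.915
  [1.5→2]: (28.98+25.17)/2 × 0.5 = 13.5375
  [2→3.5]: (25.17+16.49)/2 × 1.5 = 31.245
  [3.5→6.5]: (16.49+7.08)/2 × 3 = 35.355
  [6.5→8.5]: (7.08+4.03)/2 × 2 = 11.11
  Sum = 146.1625 mg/L·hr
IV tail: 4.03/0.282 = 14.291; AUC_iv,0→∞ = 146.1625 + 14.291 = 160.4535 mg/L·hr
Trapezoidal AUC_0→6.5 (intranasal spray):
  [0→2]: (0.00+27.99)/2 × 2 = 27.99
  [2→6]: (27.99+11.72)/2 × 4 = 79.42
  [6→6.5]: (11.72+10.22)/2 × 0.5 = 5.485
  Sum = 112.895 mg/L·hr
intranasal spray tail: 10.22/0.282 = 36.241; AUC_ev,0→∞ = 112.895 + 36.241 = 149.136 mg/L·hr
F = (AUC_ev/D_ev)/(AUC_iv/D_iv) = (149.136/375)/(160.4535/250) = 0.397696/0.641814 = 0.6196

F = 0.620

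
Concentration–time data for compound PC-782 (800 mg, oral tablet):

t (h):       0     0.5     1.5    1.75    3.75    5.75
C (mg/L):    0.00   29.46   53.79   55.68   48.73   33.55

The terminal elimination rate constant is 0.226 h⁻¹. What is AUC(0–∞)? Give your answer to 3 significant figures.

AUC = 398 mg/L·h

Trapezoidal AUC_0→5.75:
  [0→0.5]: (0.00+29.46)/2 × 0.5 = 7.365
  [0.5→1.5]: (29.46+53.79)/2 × 1 = 41.625
  [1.5→1.75]: (53.79+55.68)/2 × 0.25 = 13.68375
  [1.75→3.75]: (55.68+48.73)/2 × 2 = 104.41
  [3.75→5.75]: (48.73+33.55)/2 × 2 = 82.28
  Sum = 249.36375 mg/L·h
Extrapolated tail: C_last / k_e = 33.55 / 0.226 = 148.451
AUC_0→∞ = 249.36375 + 148.451 = 397.81475 mg/L·h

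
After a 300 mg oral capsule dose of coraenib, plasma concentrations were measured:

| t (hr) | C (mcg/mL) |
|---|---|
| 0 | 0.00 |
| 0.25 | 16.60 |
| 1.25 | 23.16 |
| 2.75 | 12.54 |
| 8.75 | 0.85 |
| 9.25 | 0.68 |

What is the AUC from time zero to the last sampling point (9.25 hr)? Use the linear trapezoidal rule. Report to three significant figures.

AUC = 89.3 mcg/mL·hr

Trapezoidal AUC_0→9.25:
  [0→0.25]: (0.00+16.60)/2 × 0.25 = 2.075
  [0.25→1.25]: (16.60+23.16)/2 × 1 = 19.88
  [1.25→2.75]: (23.16+12.54)/2 × 1.5 = 26.775
  [2.75→8.75]: (12.54+0.85)/2 × 6 = 40.17
  [8.75→9.25]: (0.85+0.68)/2 × 0.5 = 0.3825
  Sum = 89.2825 mcg/mL·hr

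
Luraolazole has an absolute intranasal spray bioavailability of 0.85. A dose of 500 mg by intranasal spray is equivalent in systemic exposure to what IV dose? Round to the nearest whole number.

Systemic exposure from an extravascular dose = F × D_ev, so the equivalent IV dose is F × D_ev.
D_iv = F × D_ev = 0.85 × 500 = 425 mg

D_iv = 425 mg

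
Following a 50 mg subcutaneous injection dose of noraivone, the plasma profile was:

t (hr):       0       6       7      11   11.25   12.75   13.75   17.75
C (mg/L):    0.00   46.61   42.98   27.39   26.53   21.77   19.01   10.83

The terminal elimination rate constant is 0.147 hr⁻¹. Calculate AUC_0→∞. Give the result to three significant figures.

AUC = 522 mg/L·hr

Trapezoidal AUC_0→17.75:
  [0→6]: (0.00+46.61)/2 × 6 = 139.83
  [6→7]: (46.61+42.98)/2 × 1 = 44.795
  [7→11]: (42.98+27.39)/2 × 4 = 140.74
  [11→11.25]: (27.39+26.53)/2 × 0.25 = 6.74
  [11.25→12.75]: (26.53+21.77)/2 × 1.5 = 36.225
  [12.75→13.75]: (21.77+19.01)/2 × 1 = 20.39
  [13.75→17.75]: (19.01+10.83)/2 × 4 = 59.68
  Sum = 448.4 mg/L·hr
Extrapolated tail: C_last / k_e = 10.83 / 0.147 = 73.673
AUC_0→∞ = 448.4 + 73.673 = 522.073 mg/L·hr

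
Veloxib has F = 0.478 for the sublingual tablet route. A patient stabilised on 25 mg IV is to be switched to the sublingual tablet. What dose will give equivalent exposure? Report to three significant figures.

D_sublingual = 52.3 mg

For equal systemic exposure: F × D_ev = D_iv
D_ev = D_iv / F = 25 / 0.478 = 52.3013 mg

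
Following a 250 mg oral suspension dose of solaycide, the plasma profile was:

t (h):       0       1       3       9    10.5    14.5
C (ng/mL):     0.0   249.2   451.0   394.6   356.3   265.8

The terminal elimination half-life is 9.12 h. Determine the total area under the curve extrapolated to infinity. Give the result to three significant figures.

Trapezoidal AUC_0→14.5:
  [0→1]: (0.0+249.2)/2 × 1 = 124.6
  [1→3]: (249.2+451.0)/2 × 2 = 700.2
  [3→9]: (451.0+394.6)/2 × 6 = 2536.8
  [9→10.5]: (394.6+356.3)/2 × 1.5 = 563.175
  [10.5→14.5]: (356.3+265.8)/2 × 4 = 1244.2
  Sum = 5168.975 ng/mL·h
k_e = ln2 / t½ = 0.693147 / 9.12 = 0.0760 h^-1
Extrapolated tail: C_last / k_e = 265.8 / 0.076 = 3497.368
AUC_0→∞ = 5168.975 + 3497.368 = 8666.343 ng/mL·h

AUC = 8670 ng/mL·h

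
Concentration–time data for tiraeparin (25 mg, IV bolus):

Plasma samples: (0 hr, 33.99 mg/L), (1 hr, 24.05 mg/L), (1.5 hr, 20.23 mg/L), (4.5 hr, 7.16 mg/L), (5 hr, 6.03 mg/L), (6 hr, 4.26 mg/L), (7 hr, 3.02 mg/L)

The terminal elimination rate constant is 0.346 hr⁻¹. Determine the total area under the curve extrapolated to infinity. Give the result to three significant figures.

AUC = 102 mg/L·hr

Trapezoidal AUC_0→7:
  [0→1]: (33.99+24.05)/2 × 1 = 29.02
  [1→1.5]: (24.05+20.23)/2 × 0.5 = 11.07
  [1.5→4.5]: (20.23+7.16)/2 × 3 = 41.085
  [4.5→5]: (7.16+6.03)/2 × 0.5 = 3.2975
  [5→6]: (6.03+4.26)/2 × 1 = 5.145
  [6→7]: (4.26+3.02)/2 × 1 = 3.64
  Sum = 93.2575 mg/L·hr
Extrapolated tail: C_last / k_e = 3.02 / 0.346 = 8.728
AUC_0→∞ = 93.2575 + 8.728 = 101.9855 mg/L·hr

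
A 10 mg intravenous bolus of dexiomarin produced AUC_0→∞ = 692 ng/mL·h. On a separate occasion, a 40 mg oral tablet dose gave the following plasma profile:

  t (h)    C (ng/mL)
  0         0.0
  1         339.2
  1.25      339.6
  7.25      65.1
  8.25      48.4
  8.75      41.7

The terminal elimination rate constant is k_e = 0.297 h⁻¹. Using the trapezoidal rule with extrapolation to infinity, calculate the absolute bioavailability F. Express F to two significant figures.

Trapezoidal AUC_0→8.75 (oral tablet):
  [0→1]: (0.0+339.2)/2 × 1 = 169.6
  [1→1.25]: (339.2+339.6)/2 × 0.25 = 84.85
  [1.25→7.25]: (339.6+65.1)/2 × 6 = 1214.1
  [7.25→8.25]: (65.1+48.4)/2 × 1 = 56.75
  [8.25→8.75]: (48.4+41.7)/2 × 0.5 = 22.525
  Sum = 1547.825 ng/mL·h
Tail: C_last/k_e = 41.7/0.297 = 140.404
AUC_0→∞ (oral tablet) = 1547.825 + 140.404 = 1688.229 ng/mL·h
F = (AUC_ev/D_ev)/(AUC_iv/D_iv) = (1688.229/40)/(692/10) = 42.205725/69.2 = 0.6099

F = 0.61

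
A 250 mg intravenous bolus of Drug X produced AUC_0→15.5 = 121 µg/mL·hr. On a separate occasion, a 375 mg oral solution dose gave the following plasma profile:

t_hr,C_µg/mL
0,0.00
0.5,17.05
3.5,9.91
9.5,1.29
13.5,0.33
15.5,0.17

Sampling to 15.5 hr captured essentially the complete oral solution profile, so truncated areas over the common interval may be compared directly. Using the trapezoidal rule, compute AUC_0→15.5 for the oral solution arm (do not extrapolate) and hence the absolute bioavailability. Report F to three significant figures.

Trapezoidal AUC_0→15.5 (oral solution):
  [0→0.5]: (0.00+17.05)/2 × 0.5 = 4.2625
  [0.5→3.5]: (17.05+9.91)/2 × 3 = 40.44
  [3.5→9.5]: (9.91+1.29)/2 × 6 = 33.6
  [9.5→13.5]: (1.29+0.33)/2 × 4 = 3.24
  [13.5→15.5]: (0.33+0.17)/2 × 2 = 0.5
  Sum = 82.0425 µg/mL·hr
F = (AUC_ev/D_ev)/(AUC_iv/D_iv) = (82.0425/375)/(121/250) = 0.21878/0.484 = 0.4520

F = 0.452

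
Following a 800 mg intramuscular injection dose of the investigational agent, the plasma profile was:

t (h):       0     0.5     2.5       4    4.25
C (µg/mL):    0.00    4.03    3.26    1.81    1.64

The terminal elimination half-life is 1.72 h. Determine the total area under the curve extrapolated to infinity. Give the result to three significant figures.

Trapezoidal AUC_0→4.25:
  [0→0.5]: (0.00+4.03)/2 × 0.5 = 1.0075
  [0.5→2.5]: (4.03+3.26)/2 × 2 = 7.29
  [2.5→4]: (3.26+1.81)/2 × 1.5 = 3.8025
  [4→4.25]: (1.81+1.64)/2 × 0.25 = 0.43125
  Sum = 12.53125 µg/mL·h
k_e = ln2 / t½ = 0.693147 / 1.72 = 0.4030 h^-1
Extrapolated tail: C_last / k_e = 1.64 / 0.403 = 4.069
AUC_0→∞ = 12.53125 + 4.069 = 16.60025 µg/mL·h

AUC = 16.6 µg/mL·h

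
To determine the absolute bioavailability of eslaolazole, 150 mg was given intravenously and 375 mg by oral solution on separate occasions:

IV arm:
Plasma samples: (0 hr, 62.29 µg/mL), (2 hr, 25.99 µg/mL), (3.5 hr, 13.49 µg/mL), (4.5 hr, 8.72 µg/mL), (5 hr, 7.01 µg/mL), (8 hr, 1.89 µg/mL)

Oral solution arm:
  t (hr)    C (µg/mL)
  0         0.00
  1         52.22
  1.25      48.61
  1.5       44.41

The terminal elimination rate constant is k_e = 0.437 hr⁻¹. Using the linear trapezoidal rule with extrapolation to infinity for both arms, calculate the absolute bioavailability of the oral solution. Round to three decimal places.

F = 0.404

Trapezoidal AUC_0→8 (IV):
  [0→2]: (62.29+25.99)/2 × 2 = 88.28
  [2→3.5]: (25.99+13.49)/2 × 1.5 = 29.61
  [3.5→4.5]: (13.49+8.72)/2 × 1 = 11.105
  [4.5→5]: (8.72+7.01)/2 × 0.5 = 3.9325
  [5→8]: (7.01+1.89)/2 × 3 = 13.35
  Sum = 146.2775 µg/mL·hr
IV tail: 1.89/0.437 = 4.325; AUC_iv,0→∞ = 146.2775 + 4.325 = 150.6025 µg/mL·hr
Trapezoidal AUC_0→1.5 (oral solution):
  [0→1]: (0.00+52.22)/2 × 1 = 26.11
  [1→1.25]: (52.22+48.61)/2 × 0.25 = 12.60375
  [1.25→1.5]: (48.61+44.41)/2 × 0.25 = 11.6275
  Sum = 50.34125 µg/mL·hr
oral solution tail: 44.41/0.437 = 101.625; AUC_ev,0→∞ = 50.34125 + 101.625 = 151.96625 µg/mL·hr
F = (AUC_ev/D_ev)/(AUC_iv/D_iv) = (151.96625/375)/(150.6025/150) = 0.405243/1.00402 = 0.4036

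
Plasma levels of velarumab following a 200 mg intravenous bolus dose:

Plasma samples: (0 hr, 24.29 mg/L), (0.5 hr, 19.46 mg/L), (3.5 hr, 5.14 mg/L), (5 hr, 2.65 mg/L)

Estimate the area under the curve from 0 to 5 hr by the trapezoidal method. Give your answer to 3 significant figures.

Trapezoidal AUC_0→5:
  [0→0.5]: (24.29+19.46)/2 × 0.5 = 10.9375
  [0.5→3.5]: (19.46+5.14)/2 × 3 = 36.9
  [3.5→5]: (5.14+2.65)/2 × 1.5 = 5.8425
  Sum = 53.68 mg/L·hr

AUC = 53.7 mg/L·hr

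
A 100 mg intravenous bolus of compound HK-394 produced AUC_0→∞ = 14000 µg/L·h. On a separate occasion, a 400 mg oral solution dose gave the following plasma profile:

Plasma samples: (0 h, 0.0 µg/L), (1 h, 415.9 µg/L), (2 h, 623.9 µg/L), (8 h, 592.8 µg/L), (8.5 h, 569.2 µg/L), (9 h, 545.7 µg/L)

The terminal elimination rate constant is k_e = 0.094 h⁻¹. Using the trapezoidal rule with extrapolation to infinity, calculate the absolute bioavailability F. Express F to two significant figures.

F = 0.19

Trapezoidal AUC_0→9 (oral solution):
  [0→1]: (0.0+415.9)/2 × 1 = 207.95
  [1→2]: (415.9+623.9)/2 × 1 = 519.9
  [2→8]: (623.9+592.8)/2 × 6 = 3650.1
  [8→8.5]: (592.8+569.2)/2 × 0.5 = 290.5
  [8.5→9]: (569.2+545.7)/2 × 0.5 = 278.725
  Sum = 4947.175 µg/L·h
Tail: C_last/k_e = 545.7/0.094 = 5805.319
AUC_0→∞ (oral solution) = 4947.175 + 5805.319 = 10752.494 µg/L·h
F = (AUC_ev/D_ev)/(AUC_iv/D_iv) = (10752.494/400)/(14000/100) = 26.881235/140 = 0.1920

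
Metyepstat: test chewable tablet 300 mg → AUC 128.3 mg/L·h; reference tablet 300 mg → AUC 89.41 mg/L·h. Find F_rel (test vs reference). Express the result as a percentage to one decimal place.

F_rel = (AUC_test/D_test) / (AUC_ref/D_ref)
      = (128.3/300) / (89.41/300)
      = 0.427667 / 0.298033 = 1.4350 = 143.50%

F_rel = 143.5%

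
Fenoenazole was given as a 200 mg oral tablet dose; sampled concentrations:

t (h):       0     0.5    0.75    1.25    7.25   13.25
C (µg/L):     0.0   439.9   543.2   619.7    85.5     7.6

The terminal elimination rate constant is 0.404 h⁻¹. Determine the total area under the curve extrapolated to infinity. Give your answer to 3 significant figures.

AUC = 2940 µg/L·h

Trapezoidal AUC_0→13.25:
  [0→0.5]: (0.0+439.9)/2 × 0.5 = 109.975
  [0.5→0.75]: (439.9+543.2)/2 × 0.25 = 122.8875
  [0.75→1.25]: (543.2+619.7)/2 × 0.5 = 290.725
  [1.25→7.25]: (619.7+85.5)/2 × 6 = 2115.6
  [7.25→13.25]: (85.5+7.6)/2 × 6 = 279.3
  Sum = 2918.4875 µg/L·h
Extrapolated tail: C_last / k_e = 7.6 / 0.404 = 18.812
AUC_0→∞ = 2918.4875 + 18.812 = 2937.2995 µg/L·h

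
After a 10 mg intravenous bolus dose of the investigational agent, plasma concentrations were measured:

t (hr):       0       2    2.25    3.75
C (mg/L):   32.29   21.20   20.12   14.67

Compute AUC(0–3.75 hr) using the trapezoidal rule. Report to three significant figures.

AUC = 84.7 mg/L·hr

Trapezoidal AUC_0→3.75:
  [0→2]: (32.29+21.20)/2 × 2 = 53.49
  [2→2.25]: (21.20+20.12)/2 × 0.25 = 5.165
  [2.25→3.75]: (20.12+14.67)/2 × 1.5 = 26.0925
  Sum = 84.7475 mg/L·hr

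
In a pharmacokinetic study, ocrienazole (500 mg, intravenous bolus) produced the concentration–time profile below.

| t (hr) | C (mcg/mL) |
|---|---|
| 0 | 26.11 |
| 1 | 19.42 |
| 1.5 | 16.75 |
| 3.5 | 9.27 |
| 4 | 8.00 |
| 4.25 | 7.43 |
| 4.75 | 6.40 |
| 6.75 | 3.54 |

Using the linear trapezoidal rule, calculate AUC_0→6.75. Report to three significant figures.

AUC = 77.5 mcg/mL·hr

Trapezoidal AUC_0→6.75:
  [0→1]: (26.11+19.42)/2 × 1 = 22.765
  [1→1.5]: (19.42+16.75)/2 × 0.5 = 9.0425
  [1.5→3.5]: (16.75+9.27)/2 × 2 = 26.02
  [3.5→4]: (9.27+8.00)/2 × 0.5 = 4.3175
  [4→4.25]: (8.00+7.43)/2 × 0.25 = 1.92875
  [4.25→4.75]: (7.43+6.40)/2 × 0.5 = 3.4575
  [4.75→6.75]: (6.40+3.54)/2 × 2 = 9.94
  Sum = 77.47125 mcg/mL·hr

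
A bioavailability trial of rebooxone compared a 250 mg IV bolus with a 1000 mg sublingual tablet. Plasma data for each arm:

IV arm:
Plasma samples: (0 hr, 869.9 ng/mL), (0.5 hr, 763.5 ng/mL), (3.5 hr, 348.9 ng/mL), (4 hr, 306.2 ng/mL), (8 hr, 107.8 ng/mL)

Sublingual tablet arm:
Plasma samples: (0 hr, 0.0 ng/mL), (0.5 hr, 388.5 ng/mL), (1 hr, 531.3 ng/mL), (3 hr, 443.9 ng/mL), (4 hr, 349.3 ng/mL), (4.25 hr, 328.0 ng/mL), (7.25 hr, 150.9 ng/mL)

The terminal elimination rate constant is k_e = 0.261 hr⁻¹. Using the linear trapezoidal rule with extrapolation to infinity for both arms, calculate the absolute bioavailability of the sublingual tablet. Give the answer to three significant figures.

Trapezoidal AUC_0→8 (IV):
  [0→0.5]: (869.9+763.5)/2 × 0.5 = 408.35
  [0.5→3.5]: (763.5+348.9)/2 × 3 = 1668.6
  [3.5→4]: (348.9+306.2)/2 × 0.5 = 163.775
  [4→8]: (306.2+107.8)/2 × 4 = 828.0
  Sum = 3068.725 ng/mL·hr
IV tail: 107.8/0.261 = 413.027; AUC_iv,0→∞ = 3068.725 + 413.027 = 3481.752 ng/mL·hr
Trapezoidal AUC_0→7.25 (sublingual tablet):
  [0→0.5]: (0.0+388.5)/2 × 0.5 = 97.125
  [0.5→1]: (388.5+531.3)/2 × 0.5 = 229.95
  [1→3]: (531.3+443.9)/2 × 2 = 975.2
  [3→4]: (443.9+349.3)/2 × 1 = 396.6
  [4→4.25]: (349.3+328.0)/2 × 0.25 = 84.6625
  [4.25→7.25]: (328.0+150.9)/2 × 3 = 718.35
  Sum = 2501.8875 ng/mL·hr
sublingual tablet tail: 150.9/0.261 = 578.161; AUC_ev,0→∞ = 2501.8875 + 578.161 = 3080.0485 ng/mL·hr
F = (AUC_ev/D_ev)/(AUC_iv/D_iv) = (3080.0485/1000)/(3481.752/250) = 3.0800485/13.927008 = 0.2212

F = 0.221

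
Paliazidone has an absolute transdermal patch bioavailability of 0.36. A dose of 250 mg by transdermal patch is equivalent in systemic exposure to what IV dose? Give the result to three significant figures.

D_iv = 90.0 mg

Systemic exposure from an extravascular dose = F × D_ev, so the equivalent IV dose is F × D_ev.
D_iv = F × D_ev = 0.36 × 250 = 90 mg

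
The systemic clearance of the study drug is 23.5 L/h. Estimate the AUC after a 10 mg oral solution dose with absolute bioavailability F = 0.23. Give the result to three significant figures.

AUC_0→∞ = F × Dose / CL
        = 0.23 × 10 / 23.5 = 0.0978723 mg/L·h

AUC = 0.0979 mg/L·h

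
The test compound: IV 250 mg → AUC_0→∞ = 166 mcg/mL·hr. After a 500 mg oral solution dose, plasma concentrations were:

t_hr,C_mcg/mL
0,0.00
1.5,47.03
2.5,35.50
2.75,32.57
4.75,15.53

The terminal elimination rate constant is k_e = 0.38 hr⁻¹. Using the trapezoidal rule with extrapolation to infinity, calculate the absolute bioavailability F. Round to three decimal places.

Trapezoidal AUC_0→4.75 (oral solution):
  [0→1.5]: (0.00+47.03)/2 × 1.5 = 35.2725
  [1.5→2.5]: (47.03+35.50)/2 × 1 = 41.265
  [2.5→2.75]: (35.50+32.57)/2 × 0.25 = 8.50875
  [2.75→4.75]: (32.57+15.53)/2 × 2 = 48.1
  Sum = 133.14625 mcg/mL·hr
Tail: C_last/k_e = 15.53/0.38 = 40.868
AUC_0→∞ (oral solution) = 133.14625 + 40.868 = 174.01425 mcg/mL·hr
F = (AUC_ev/D_ev)/(AUC_iv/D_iv) = (174.01425/500)/(166/250) = 0.3480285/0.664 = 0.5241

F = 0.524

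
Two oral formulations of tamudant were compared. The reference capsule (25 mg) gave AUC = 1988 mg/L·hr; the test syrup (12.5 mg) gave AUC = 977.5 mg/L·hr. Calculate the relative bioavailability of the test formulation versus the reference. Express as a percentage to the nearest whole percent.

F_rel = (AUC_test/D_test) / (AUC_ref/D_ref)
      = (977.5/12.5) / (1988/25)
      = 78.2 / 79.52 = 0.9834 = 98.34%

F_rel = 98%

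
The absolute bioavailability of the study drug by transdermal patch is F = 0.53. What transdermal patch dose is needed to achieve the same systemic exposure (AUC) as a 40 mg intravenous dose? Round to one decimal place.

For equal systemic exposure: F × D_ev = D_iv
D_ev = D_iv / F = 40 / 0.53 = 75.4717 mg

D_transdermal = 75.5 mg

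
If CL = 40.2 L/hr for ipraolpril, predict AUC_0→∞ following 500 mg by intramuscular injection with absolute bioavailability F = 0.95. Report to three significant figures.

AUC_0→∞ = F × Dose / CL
        = 0.95 × 500 / 40.2 = 11.8159 mg/L·hr

AUC = 11.8 mg/L·hr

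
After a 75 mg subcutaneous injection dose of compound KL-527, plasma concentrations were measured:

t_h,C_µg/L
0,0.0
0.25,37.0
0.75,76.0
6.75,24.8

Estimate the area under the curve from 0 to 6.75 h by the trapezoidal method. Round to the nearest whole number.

AUC = 335 µg/L·h

Trapezoidal AUC_0→6.75:
  [0→0.25]: (0.0+37.0)/2 × 0.25 = 4.625
  [0.25→0.75]: (37.0+76.0)/2 × 0.5 = 28.25
  [0.75→6.75]: (76.0+24.8)/2 × 6 = 302.4
  Sum = 335.275 µg/L·h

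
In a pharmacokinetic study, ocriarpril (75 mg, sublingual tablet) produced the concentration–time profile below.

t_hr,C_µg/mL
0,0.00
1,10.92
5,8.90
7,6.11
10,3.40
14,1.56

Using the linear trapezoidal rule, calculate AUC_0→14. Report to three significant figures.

Trapezoidal AUC_0→14:
  [0→1]: (0.00+10.92)/2 × 1 = 5.46
  [1→5]: (10.92+8.90)/2 × 4 = 39.64
  [5→7]: (8.90+6.11)/2 × 2 = 15.01
  [7→10]: (6.11+3.40)/2 × 3 = 14.265
  [10→14]: (3.40+1.56)/2 × 4 = 9.92
  Sum = 84.295 µg/mL·hr

AUC = 84.3 µg/mL·hr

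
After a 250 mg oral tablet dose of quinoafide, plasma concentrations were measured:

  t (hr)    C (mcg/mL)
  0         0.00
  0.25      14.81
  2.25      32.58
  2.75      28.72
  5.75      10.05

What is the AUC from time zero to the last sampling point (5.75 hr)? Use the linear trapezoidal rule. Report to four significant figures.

Trapezoidal AUC_0→5.75:
  [0→0.25]: (0.00+14.81)/2 × 0.25 = 1.85125
  [0.25→2.25]: (14.81+32.58)/2 × 2 = 47.39
  [2.25→2.75]: (32.58+28.72)/2 × 0.5 = 15.325
  [2.75→5.75]: (28.72+10.05)/2 × 3 = 58.155
  Sum = 122.72125 mcg/mL·hr

AUC = 122.7 mcg/mL·hr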